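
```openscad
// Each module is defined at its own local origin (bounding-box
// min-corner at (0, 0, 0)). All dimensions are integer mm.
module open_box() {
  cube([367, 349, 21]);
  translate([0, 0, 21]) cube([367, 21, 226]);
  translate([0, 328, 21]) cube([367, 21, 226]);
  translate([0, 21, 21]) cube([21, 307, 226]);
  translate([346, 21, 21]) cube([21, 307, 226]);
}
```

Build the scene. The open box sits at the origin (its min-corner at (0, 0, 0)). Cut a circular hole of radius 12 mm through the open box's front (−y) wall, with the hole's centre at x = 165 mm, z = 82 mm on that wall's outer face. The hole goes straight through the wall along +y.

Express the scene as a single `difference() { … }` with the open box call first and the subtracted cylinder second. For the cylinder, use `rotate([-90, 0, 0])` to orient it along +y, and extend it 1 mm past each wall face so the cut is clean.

difference() {
  open_box();
  translate([165, -1, 82]) rotate([-90, 0, 0]) cylinder(h = 23, r = 12);
}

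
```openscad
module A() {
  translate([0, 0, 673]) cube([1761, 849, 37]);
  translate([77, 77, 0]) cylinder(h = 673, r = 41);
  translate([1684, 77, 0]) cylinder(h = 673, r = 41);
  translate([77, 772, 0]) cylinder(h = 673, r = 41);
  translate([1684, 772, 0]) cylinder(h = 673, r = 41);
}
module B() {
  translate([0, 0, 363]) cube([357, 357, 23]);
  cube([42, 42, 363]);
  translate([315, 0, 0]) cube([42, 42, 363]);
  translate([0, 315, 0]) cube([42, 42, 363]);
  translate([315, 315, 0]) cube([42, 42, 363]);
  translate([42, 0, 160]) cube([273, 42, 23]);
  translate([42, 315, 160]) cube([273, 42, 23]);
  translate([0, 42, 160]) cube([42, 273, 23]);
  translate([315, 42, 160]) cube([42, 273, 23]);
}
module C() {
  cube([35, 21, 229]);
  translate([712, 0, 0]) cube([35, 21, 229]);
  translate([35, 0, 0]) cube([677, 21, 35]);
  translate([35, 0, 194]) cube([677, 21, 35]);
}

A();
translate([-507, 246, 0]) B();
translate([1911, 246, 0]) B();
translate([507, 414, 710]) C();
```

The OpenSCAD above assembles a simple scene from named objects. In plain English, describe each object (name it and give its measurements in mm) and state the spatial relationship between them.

A is a rectangular dining table. The top is 1761×849×37 mm with its upper surface at z = 710 mm. It stands on four round legs of 82 mm diameter, each leg's bounding box inset 36 mm from the nearest pair of top edges, running from the floor to the underside of the top.

B is a four-legged stool. The seat is a 357×357×23 mm slab whose top surface is at z = 386 mm; four square legs, each 42×42 mm in cross-section, run from the floor (z = 0) to the underside of the seat, each flush with a corner of the seat. Four stretchers, 42 mm wide and 23 mm tall, connect adjacent legs with their undersides at z = 160 mm, each running between the inner faces of the legs it joins and aligned with the legs' outer faces on the other axis.

C is a rectangular picture frame lying in the x–z plane (depth along y). The opening is 677 mm wide (x) by 159 mm tall (z), surrounded by a border 35 mm wide on all four sides. The frame is 21 mm deep and is made of two full-height vertical stiles with two horizontal rails fitted between them.

Two stools sit around the table at the −x, +x sides. The picture frame is on top of the table, centred.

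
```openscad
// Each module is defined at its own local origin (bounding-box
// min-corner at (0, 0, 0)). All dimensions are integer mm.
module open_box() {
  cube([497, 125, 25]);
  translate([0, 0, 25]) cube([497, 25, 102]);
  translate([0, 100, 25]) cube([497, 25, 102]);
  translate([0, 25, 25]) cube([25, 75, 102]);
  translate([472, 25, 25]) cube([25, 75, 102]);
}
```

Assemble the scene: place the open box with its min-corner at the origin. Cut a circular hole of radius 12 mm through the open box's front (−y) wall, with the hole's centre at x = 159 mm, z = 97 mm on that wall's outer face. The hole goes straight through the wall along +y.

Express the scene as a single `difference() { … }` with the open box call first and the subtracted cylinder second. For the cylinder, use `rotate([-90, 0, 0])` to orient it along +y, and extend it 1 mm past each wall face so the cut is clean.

difference() {
  open_box();
  translate([159, -1, 97]) rotate([-90, 0, 0]) cylinder(h = 27, r = 12);
}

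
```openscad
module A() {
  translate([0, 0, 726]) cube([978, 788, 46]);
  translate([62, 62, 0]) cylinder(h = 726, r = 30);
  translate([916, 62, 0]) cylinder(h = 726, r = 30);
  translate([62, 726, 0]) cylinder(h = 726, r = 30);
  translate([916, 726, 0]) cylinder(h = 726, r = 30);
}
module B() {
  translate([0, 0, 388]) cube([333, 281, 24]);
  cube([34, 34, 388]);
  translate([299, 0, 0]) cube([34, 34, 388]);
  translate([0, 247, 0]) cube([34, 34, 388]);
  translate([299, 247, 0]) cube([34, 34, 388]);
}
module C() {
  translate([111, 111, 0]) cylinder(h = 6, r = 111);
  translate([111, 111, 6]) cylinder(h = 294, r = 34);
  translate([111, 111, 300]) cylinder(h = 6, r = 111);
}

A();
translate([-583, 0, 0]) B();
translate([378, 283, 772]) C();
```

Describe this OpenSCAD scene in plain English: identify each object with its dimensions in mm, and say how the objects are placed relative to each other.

A is a table with a 978×788 mm rectangular top, 46 mm thick, top surface at z = 772 mm, supported by four round legs of 60 mm diameter, each leg's bounding box inset 32 mm from the nearest pair of top edges, running from the floor.

B is a simple wooden stool: a rectangular seat 333 mm (x) by 281 mm (y), 24 mm thick, top face at z = 412 mm, on four square legs, each 34×34 mm in cross-section. The legs rest on z = 0, each flush with a corner of the seat.

C is a spool: two coaxial disc flanges of radius 111 mm and thickness 6 mm, joined by a core cylinder of radius 34 mm and height 294 mm. The lower flange rests on z = 0 and the three cylinders share a vertical axis.

The stool is on the floor beside the table on its −x side. The spool is on top of the table, centred.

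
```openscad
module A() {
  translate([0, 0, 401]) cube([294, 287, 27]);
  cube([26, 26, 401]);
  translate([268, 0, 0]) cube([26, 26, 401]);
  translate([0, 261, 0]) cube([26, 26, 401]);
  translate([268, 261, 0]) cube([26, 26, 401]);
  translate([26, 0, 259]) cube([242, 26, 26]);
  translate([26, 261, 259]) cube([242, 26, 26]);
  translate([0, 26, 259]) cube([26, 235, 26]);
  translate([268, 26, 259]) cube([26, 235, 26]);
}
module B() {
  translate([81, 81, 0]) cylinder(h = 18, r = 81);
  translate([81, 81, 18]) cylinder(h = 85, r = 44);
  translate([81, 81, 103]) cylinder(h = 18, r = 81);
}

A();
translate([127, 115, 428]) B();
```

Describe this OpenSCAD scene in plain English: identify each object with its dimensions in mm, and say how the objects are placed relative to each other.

A is a four-legged stool. The seat is a 294×287×27 mm slab whose top surface is at z = 428 mm; four square legs, each 26×26 mm in cross-section, run from the floor (z = 0) to the underside of the seat, each flush with a corner of the seat. Four stretchers, 26 mm wide and 26 mm tall, connect adjacent legs with their undersides at z = 259 mm, each running between the inner faces of the legs it joins and aligned with the legs' outer faces on the other axis.

B is a spool: two coaxial disc flanges of radius 81 mm and thickness 18 mm, joined by a core cylinder of radius 44 mm and height 85 mm. The lower flange rests on z = 0 and the three cylinders share a vertical axis.

The spool is on top of the stool.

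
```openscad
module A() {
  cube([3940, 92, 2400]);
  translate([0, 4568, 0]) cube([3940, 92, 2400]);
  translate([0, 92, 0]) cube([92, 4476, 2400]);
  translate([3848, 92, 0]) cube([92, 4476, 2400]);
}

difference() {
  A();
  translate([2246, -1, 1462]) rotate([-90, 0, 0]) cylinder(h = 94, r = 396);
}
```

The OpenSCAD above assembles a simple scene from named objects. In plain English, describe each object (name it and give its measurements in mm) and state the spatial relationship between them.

A is the wall frame of a small rectangular building: four walls, each 2400 mm tall and 92 mm thick, enclosing a footprint 3940 mm (x) by 4660 mm (y) outside-to-outside, with no floor or roof. The front and back walls (the −y and +y sides) span the full width; the two side walls fit between them.

The house frame has a circular hole of radius 396 mm through its front wall, centred at (x = 2246, z = 1462).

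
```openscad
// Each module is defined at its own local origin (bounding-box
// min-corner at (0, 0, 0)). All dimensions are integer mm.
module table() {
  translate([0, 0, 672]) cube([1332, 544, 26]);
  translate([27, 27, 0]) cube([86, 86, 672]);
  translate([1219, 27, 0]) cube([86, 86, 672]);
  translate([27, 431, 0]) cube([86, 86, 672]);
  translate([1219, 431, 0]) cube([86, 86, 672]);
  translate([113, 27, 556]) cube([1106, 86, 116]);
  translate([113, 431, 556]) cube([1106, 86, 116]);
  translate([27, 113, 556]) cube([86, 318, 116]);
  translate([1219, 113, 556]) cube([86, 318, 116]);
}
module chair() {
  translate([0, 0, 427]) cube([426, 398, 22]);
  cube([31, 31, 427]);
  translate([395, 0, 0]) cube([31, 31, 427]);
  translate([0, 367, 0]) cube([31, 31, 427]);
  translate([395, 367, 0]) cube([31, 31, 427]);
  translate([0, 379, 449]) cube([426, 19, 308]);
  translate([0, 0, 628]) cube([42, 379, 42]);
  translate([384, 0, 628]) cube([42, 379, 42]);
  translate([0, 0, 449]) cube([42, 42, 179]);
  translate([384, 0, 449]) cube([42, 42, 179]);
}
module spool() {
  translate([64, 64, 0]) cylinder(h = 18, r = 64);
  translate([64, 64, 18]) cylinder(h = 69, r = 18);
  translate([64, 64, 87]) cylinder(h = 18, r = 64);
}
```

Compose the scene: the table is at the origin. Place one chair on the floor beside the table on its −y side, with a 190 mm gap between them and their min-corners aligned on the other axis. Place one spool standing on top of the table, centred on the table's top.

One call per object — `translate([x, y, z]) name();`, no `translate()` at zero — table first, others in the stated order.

table();
translate([0, -588, 0]) chair();
translate([602, 208, 698]) spool();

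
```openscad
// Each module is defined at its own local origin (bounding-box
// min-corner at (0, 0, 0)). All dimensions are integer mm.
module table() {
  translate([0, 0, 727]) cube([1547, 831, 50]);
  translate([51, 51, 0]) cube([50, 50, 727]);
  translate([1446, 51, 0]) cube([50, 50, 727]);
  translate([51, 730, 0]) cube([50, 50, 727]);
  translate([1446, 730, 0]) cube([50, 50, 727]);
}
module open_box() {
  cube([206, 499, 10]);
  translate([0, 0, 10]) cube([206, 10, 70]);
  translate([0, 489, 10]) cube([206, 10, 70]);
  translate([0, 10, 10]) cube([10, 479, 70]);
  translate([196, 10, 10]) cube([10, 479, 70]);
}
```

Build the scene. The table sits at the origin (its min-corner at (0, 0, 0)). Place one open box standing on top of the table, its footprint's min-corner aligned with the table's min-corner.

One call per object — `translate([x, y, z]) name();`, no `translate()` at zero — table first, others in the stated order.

table();
translate([0, 0, 777]) open_box();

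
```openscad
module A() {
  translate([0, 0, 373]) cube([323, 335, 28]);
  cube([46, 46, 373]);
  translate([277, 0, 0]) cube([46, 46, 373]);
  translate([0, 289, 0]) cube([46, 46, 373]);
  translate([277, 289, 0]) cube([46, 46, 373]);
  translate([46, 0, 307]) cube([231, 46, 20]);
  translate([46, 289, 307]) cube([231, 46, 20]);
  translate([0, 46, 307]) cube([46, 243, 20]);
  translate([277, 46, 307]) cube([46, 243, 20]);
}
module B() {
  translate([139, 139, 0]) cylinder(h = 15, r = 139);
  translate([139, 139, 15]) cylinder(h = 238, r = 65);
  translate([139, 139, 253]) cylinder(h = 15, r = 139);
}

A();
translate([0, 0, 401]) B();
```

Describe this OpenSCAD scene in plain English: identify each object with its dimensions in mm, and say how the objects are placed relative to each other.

A is a four-legged stool. The seat is a 323×335×28 mm slab whose top surface is at z = 401 mm; four square legs, each 46×46 mm in cross-section, run from the floor (z = 0) to the underside of the seat, each flush with a corner of the seat. Four stretchers, 46 mm wide and 20 mm tall, connect adjacent legs with their undersides at z = 307 mm, each running between the inner faces of the legs it joins and aligned with the legs' outer faces on the other axis.

B is a spool: two coaxial disc flanges of radius 139 mm and thickness 15 mm, joined by a core cylinder of radius 65 mm and height 238 mm. The lower flange rests on z = 0 and the three cylinders share a vertical axis.

The spool is on top of the stool.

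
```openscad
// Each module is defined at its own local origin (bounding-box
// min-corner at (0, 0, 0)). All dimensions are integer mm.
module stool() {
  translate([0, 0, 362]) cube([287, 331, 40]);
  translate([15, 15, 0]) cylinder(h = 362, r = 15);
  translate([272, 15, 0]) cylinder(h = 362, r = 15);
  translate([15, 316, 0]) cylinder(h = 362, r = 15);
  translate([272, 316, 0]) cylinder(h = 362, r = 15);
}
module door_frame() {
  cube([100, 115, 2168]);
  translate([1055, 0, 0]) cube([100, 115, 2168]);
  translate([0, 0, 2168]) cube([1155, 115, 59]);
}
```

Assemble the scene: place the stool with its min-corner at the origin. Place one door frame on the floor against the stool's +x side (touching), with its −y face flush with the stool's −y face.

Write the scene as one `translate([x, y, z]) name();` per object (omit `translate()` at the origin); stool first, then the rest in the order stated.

stool();
translate([287, 0, 0]) door_frame();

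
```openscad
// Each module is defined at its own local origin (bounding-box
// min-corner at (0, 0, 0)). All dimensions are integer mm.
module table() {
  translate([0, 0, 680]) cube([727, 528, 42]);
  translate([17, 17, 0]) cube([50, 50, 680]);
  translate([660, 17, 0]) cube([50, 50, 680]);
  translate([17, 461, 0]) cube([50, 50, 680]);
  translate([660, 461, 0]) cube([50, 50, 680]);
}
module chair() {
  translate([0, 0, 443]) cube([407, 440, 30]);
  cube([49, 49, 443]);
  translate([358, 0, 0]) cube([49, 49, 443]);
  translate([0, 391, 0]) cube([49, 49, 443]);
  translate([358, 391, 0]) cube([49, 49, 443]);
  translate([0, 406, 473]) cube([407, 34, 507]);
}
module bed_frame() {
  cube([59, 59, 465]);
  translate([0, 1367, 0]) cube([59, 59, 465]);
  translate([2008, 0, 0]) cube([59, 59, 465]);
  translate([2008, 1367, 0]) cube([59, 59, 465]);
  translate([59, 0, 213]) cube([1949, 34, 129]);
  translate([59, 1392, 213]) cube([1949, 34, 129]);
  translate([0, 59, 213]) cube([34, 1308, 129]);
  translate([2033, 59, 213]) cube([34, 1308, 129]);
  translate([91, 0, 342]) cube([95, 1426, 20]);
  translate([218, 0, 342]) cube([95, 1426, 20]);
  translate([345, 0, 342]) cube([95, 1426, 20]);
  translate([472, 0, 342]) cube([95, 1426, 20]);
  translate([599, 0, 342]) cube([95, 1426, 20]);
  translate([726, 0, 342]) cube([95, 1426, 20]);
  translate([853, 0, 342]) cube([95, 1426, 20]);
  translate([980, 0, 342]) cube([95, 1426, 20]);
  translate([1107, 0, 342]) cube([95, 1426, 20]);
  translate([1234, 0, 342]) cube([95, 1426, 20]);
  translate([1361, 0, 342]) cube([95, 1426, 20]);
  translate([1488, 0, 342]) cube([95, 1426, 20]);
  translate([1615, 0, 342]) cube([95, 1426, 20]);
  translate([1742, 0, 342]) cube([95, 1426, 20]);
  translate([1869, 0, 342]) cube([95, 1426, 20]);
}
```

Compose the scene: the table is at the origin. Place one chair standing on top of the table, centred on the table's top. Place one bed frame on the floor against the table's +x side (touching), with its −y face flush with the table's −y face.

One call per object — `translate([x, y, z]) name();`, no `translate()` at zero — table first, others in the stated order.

table();
translate([160, 44, 722]) chair();
translate([727, 0, 0]) bed_frame();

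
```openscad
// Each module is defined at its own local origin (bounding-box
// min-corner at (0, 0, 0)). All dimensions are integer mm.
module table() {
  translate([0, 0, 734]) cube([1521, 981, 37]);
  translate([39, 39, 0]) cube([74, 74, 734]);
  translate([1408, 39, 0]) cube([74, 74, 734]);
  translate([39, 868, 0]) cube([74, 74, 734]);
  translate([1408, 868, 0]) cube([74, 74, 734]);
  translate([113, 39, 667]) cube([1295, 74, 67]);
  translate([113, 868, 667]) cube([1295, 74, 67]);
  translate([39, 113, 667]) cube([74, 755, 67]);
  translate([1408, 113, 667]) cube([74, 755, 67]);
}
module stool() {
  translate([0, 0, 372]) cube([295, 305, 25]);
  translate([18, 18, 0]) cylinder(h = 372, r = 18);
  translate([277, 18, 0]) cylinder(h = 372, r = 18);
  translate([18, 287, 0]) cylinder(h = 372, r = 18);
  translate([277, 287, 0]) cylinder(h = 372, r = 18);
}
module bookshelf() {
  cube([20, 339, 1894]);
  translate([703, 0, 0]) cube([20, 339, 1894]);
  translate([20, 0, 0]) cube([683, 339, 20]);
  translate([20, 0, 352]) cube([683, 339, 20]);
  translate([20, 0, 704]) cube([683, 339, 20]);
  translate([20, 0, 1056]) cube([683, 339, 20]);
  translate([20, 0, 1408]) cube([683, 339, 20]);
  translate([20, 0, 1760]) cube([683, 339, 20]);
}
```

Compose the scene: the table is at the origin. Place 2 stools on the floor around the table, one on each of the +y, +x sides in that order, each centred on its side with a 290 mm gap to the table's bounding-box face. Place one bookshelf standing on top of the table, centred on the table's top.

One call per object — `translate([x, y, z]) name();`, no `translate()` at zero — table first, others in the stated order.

table();
translate([613, 1271, 0]) stool();
translate([1811, 338, 0]) stool();
translate([399, 321, 771]) bookshelf();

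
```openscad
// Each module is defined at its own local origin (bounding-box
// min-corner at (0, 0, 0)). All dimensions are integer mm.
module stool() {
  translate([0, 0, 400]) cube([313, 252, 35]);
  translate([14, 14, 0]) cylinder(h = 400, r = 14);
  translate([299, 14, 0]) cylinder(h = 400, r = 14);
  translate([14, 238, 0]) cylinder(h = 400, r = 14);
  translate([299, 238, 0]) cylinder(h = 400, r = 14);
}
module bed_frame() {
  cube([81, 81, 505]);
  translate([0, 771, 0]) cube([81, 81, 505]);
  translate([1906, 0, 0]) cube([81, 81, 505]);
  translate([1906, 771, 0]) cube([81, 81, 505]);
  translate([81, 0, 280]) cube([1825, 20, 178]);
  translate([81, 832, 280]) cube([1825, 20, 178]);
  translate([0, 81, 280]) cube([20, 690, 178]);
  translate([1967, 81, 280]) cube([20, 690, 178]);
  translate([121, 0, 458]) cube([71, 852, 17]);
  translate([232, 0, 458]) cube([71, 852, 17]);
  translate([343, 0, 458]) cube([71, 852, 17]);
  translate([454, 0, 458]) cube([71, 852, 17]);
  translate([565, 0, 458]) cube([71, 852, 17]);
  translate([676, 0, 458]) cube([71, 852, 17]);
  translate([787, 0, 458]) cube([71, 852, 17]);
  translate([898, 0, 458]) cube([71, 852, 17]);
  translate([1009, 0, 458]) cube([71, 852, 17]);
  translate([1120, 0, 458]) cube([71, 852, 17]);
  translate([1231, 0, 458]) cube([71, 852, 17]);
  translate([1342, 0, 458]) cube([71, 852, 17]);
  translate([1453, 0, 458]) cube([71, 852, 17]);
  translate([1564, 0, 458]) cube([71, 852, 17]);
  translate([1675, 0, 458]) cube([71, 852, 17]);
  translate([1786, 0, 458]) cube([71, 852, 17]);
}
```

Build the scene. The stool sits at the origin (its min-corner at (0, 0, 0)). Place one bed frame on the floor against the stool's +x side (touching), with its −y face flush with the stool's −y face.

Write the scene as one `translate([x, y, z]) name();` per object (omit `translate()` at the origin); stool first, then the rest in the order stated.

stool();
translate([313, 0, 0]) bed_frame();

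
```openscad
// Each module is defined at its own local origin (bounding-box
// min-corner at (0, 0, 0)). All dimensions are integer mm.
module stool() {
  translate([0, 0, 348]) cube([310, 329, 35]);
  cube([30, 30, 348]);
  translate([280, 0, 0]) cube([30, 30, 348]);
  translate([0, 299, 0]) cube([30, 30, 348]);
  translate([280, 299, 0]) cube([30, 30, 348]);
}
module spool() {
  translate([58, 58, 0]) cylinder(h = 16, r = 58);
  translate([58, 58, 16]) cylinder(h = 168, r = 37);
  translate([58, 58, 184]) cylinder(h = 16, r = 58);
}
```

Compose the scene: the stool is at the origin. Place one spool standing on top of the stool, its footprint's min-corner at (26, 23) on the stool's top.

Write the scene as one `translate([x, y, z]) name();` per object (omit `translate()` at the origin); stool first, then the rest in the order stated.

stool();
translate([26, 23, 383]) spool();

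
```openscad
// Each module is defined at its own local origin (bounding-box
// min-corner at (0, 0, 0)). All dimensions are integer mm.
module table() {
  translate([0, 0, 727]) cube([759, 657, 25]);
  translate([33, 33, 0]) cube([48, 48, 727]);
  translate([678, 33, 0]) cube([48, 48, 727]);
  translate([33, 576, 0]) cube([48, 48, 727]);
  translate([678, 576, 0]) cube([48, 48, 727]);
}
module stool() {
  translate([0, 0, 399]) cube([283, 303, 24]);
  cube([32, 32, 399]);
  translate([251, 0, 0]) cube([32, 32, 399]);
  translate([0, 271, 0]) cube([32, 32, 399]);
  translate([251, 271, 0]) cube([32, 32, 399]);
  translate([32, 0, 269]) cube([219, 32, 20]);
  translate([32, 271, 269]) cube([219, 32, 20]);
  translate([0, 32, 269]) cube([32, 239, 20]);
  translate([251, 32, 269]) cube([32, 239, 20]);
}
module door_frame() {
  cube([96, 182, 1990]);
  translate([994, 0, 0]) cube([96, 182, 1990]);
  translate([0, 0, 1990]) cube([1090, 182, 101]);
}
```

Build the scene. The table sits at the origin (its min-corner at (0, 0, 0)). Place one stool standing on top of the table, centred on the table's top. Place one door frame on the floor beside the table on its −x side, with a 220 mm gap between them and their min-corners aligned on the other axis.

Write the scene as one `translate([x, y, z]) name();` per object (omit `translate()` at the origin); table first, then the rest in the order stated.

table();
translate([238, 177, 752]) stool();
translate([-1310, 0, 0]) door_frame();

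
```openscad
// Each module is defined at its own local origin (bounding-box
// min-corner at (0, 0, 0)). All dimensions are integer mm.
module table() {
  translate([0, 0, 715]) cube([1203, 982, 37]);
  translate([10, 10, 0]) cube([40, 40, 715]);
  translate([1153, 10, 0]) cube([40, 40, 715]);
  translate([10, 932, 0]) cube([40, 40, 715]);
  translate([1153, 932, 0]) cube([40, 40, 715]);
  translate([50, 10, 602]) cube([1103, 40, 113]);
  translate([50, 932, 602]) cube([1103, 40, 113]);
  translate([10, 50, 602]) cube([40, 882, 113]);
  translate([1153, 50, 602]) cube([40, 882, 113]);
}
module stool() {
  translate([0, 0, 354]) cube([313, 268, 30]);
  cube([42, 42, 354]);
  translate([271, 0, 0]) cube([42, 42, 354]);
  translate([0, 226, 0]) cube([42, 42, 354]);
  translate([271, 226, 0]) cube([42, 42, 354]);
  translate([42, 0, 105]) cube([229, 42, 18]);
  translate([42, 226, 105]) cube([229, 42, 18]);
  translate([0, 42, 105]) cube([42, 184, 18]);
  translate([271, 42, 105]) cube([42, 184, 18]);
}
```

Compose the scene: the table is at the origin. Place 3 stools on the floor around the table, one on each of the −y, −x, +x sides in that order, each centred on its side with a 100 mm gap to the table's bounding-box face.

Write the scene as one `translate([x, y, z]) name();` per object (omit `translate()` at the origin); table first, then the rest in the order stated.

table();
translate([445, -368, 0]) stool();
translate([-413, 357, 0]) stool();
translate([1303, 357, 0]) stool();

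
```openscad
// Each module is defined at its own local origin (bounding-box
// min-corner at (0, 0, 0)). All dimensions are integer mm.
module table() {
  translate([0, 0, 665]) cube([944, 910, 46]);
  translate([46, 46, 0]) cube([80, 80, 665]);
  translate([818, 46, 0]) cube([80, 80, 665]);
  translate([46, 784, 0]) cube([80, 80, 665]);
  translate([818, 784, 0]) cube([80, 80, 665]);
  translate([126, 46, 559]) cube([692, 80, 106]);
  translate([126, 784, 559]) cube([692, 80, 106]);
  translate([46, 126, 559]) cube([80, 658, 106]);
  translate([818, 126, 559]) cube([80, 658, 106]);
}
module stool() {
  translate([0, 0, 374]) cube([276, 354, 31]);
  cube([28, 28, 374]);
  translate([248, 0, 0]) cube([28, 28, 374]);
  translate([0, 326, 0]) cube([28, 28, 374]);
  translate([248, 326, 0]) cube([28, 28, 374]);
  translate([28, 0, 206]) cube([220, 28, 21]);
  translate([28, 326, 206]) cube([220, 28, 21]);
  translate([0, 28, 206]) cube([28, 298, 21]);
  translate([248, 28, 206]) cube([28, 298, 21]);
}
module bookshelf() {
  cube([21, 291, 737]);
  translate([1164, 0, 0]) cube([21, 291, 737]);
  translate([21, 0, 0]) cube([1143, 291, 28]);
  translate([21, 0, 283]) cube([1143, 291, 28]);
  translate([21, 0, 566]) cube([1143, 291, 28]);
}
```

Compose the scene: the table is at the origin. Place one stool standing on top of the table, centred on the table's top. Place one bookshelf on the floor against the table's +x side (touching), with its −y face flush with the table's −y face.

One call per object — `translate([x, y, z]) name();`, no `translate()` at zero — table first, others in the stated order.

table();
translate([334, 278, 711]) stool();
translate([944, 0, 0]) bookshelf();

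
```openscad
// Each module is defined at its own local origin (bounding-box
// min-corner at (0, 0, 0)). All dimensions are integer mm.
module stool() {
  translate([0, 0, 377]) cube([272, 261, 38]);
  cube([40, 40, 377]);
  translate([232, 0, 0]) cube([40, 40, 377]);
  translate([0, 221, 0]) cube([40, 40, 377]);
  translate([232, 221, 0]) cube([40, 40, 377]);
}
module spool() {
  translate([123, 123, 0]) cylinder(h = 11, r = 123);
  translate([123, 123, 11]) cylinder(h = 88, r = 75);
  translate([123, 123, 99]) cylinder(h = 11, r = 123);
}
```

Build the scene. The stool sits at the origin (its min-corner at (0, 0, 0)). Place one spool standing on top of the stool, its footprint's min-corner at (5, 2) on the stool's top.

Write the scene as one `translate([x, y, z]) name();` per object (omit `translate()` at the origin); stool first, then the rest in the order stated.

stool();
translate([5, 2, 415]) spool();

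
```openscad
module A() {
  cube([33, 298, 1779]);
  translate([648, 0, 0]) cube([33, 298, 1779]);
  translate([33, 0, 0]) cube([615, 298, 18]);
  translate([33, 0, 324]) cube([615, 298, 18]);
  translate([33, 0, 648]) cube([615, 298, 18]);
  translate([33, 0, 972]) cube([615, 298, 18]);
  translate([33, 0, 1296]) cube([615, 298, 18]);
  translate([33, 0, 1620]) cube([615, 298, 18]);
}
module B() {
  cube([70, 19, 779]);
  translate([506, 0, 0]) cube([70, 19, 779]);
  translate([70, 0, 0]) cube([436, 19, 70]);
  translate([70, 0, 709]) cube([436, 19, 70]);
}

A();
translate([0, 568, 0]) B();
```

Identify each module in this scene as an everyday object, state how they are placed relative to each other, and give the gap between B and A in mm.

A is a bookshelf. B is a picture frame. The picture frame is on the floor beside the bookshelf on its +y side. The gap between the picture frame and the bookshelf is 270 mm.

The picture frame's nearest face is 270 mm from the bookshelf's +y face.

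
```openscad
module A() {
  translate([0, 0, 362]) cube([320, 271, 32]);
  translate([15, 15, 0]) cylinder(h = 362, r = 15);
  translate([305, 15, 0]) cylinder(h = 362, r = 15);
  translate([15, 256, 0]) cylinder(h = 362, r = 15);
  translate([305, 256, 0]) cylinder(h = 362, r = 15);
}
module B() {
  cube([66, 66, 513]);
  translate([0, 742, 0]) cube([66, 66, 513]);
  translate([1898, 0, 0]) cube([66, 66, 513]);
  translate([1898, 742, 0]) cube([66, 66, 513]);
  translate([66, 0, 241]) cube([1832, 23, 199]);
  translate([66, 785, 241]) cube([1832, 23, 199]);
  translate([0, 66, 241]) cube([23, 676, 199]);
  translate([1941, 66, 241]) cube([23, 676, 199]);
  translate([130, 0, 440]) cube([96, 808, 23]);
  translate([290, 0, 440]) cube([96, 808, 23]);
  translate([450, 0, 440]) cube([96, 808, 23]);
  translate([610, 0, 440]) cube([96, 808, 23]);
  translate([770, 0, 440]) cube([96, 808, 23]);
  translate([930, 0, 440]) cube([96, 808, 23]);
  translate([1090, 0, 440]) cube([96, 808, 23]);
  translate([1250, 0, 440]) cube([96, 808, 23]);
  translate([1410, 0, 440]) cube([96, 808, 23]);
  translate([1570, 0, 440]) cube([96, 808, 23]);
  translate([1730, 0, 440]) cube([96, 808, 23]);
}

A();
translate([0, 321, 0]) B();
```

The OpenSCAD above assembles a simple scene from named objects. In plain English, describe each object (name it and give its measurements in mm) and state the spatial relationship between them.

A is a four-legged stool. The seat is a 320×271×32 mm slab whose top surface is at z = 394 mm; four round legs, each 30 mm in diameter, run from the floor (z = 0) to the underside of the seat, each leg's axis is inset half a diameter from the nearest pair of seat edges (so the leg's bounding box is flush with the corner).

B is a bed frame 1964 mm long (x) by 808 mm wide (y). Four 66×66 mm corner posts, 513 mm tall, at the corners of the footprint. Four rails of 23 mm thickness and 199 mm height run between adjacent posts with their undersides at z = 241 mm, their outer faces flush with the outside of the frame (the two x-running rails run between the posts' inner faces; the two y-running rails run between the posts' inner faces). 11 slats, each 96 mm wide (x) and 23 mm thick, lie across the top of the two x-running rails, running the full 808 mm width of the frame in y; the slats are evenly spaced along x between the inner faces of the end posts with equal gaps (rounded down to the nearest mm) at the −x end and between each pair — any rounding remainder accumulates at the +x end.

The bed frame is on the floor beside the stool on its +y side.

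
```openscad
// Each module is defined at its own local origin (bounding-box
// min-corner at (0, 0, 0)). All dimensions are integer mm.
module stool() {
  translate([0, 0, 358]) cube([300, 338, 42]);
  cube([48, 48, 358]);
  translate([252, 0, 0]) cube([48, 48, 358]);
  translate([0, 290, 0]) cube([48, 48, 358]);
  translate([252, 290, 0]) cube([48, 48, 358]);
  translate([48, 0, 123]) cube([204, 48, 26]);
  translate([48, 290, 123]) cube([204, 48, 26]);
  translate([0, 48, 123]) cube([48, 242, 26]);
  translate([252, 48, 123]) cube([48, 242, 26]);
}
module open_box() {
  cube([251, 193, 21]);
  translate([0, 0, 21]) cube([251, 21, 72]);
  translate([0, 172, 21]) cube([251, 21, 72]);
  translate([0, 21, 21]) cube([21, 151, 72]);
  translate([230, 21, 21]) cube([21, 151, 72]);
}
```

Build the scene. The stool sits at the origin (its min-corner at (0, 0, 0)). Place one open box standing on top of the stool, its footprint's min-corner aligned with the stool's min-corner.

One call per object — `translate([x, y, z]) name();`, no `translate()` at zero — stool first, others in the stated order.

stool();
translate([0, 0, 400]) open_box();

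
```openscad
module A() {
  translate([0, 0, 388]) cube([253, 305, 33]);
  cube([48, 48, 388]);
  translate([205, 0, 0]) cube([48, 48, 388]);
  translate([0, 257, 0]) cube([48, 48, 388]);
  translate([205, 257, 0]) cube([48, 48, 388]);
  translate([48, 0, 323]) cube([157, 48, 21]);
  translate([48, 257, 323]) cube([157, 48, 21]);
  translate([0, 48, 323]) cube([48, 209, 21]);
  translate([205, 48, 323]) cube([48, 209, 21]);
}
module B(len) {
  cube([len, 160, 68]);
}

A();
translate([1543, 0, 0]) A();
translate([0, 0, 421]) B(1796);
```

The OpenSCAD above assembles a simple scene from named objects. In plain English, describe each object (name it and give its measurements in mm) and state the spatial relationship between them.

A is a four-legged stool. The seat is a 253×305×33 mm slab whose top surface is at z = 421 mm; four square legs, each 48×48 mm in cross-section, run from the floor (z = 0) to the underside of the seat, each flush with a corner of the seat. Four stretchers, 48 mm wide and 21 mm tall, connect adjacent legs with their undersides at z = 323 mm, each running between the inner faces of the legs it joins and aligned with the legs' outer faces on the other axis.

B is a rectangular beam 1796 mm long (x), 160 mm deep (y), 68 mm thick (z).

The beam spans the tops of two stools placed 1290 mm apart, resting at z = 421 mm.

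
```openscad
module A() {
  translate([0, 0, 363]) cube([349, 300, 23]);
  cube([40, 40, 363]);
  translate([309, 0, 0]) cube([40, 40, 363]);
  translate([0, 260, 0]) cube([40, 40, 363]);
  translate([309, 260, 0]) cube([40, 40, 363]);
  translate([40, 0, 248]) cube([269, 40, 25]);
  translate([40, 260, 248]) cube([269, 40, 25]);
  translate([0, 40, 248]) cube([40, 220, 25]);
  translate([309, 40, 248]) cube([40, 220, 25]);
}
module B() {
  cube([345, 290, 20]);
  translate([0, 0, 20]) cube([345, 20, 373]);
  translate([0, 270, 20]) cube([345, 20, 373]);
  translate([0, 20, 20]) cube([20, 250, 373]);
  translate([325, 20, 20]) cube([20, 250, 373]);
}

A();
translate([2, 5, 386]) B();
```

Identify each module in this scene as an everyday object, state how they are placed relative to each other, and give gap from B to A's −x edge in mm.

A is a stool. B is an open box. The open box is on top of the stool, centred. The gap from the open box to the stool's −x edge is 2 mm.

The open box's min-x is at 2; the stool's min-x is 0; gap = 2 mm.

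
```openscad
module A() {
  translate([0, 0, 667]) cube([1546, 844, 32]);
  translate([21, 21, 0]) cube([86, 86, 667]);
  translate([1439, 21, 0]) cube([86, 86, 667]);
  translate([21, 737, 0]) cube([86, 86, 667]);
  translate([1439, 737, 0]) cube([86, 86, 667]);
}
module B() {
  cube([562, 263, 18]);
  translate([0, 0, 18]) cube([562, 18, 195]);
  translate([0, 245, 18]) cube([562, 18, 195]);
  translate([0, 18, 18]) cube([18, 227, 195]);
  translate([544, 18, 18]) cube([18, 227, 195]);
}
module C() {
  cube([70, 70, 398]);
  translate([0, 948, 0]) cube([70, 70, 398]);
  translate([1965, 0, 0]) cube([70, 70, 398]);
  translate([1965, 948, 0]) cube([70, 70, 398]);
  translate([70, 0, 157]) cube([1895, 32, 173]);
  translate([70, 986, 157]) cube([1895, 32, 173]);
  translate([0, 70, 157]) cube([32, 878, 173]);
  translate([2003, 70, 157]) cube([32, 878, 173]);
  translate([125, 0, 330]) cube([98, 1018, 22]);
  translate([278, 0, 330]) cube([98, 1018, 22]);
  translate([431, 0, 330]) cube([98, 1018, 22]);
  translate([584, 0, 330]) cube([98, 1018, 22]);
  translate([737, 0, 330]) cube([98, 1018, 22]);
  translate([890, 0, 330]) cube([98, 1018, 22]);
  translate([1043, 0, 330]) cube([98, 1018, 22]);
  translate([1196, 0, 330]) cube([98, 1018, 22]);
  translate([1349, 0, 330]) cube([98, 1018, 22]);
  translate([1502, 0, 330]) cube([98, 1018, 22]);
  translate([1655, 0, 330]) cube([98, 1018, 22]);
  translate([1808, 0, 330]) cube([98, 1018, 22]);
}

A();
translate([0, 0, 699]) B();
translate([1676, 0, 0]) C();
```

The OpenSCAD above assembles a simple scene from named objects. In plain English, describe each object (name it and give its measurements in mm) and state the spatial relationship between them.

A is a table: top 1546 mm (x) × 844 mm (y), 32 mm thick, upper face at z = 699 mm, on four 86×86 mm square legs, each inset 21 mm from the nearest pair of top edges, running from z = 0 to the bottom of the top.

B is an open storage box with external size 562×263×213 mm and wall thickness 18 mm (the base is also 18 mm thick). The base covers the whole footprint; the four walls stand on the base, with the y-facing walls full-width and the x-facing walls fitting between their inner faces.

C is a bed frame 2035 mm long (x) by 1018 mm wide (y). Four 70×70 mm corner posts, 398 mm tall, at the corners of the footprint. Four rails of 32 mm thickness and 173 mm height run between adjacent posts with their undersides at z = 157 mm, their outer faces flush with the outside of the frame (the two x-running rails run between the posts' inner faces; the two y-running rails run between the posts' inner faces). 12 slats, each 98 mm wide (x) and 22 mm thick, lie across the top of the two x-running rails, running the full 1018 mm width of the frame in y; the slats are evenly spaced along x between the inner faces of the end posts with equal gaps (rounded down to the nearest mm) at the −x end and between each pair — any rounding remainder accumulates at the +x end.

The open box is on top of the table. The bed frame is on the floor beside the table on its +x side.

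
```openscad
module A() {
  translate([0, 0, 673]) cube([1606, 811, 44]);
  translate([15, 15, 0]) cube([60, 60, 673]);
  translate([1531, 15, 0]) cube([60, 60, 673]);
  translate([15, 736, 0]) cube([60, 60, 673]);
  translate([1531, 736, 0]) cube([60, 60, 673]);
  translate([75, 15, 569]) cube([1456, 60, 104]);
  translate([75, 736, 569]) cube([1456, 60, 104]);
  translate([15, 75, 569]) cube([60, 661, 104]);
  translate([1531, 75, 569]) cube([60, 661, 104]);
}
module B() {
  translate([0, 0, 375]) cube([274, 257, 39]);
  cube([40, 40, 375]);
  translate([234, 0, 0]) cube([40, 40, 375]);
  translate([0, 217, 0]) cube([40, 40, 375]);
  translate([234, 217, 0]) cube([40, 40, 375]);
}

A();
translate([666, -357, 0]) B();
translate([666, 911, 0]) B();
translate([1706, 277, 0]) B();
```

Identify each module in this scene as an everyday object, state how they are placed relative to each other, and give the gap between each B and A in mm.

Each stool's nearest face is 100 mm from the table's bounding box.

A is a table. B is a stool. Three stools sit around the table at the −y, +y, +x sides. The gap between each stool and the table is 100 mm.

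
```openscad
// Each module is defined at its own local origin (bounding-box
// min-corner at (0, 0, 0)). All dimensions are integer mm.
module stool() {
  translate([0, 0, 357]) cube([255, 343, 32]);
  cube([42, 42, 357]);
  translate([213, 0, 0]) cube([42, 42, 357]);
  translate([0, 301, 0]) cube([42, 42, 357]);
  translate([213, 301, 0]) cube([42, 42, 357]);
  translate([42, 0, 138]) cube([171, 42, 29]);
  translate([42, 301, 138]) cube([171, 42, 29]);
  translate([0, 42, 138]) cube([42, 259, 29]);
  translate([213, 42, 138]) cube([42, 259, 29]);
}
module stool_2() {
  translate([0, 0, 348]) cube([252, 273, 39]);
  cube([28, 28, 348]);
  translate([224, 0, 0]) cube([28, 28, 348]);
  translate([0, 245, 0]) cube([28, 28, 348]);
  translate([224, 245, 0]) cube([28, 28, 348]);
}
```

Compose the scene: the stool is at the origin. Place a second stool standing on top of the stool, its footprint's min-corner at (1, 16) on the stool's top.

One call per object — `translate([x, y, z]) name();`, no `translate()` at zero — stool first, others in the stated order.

stool();
translate([1, 16, 389]) stool_2();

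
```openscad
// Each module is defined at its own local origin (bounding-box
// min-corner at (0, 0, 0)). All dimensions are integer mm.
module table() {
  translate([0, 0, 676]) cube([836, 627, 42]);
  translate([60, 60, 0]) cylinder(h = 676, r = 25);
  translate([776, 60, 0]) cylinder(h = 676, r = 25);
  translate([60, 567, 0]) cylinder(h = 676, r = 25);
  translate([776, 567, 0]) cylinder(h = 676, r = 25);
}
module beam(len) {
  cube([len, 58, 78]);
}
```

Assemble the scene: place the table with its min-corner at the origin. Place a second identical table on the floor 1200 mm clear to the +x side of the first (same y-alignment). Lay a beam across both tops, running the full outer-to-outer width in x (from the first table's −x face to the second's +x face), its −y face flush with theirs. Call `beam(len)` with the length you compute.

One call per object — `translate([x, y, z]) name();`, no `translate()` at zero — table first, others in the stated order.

table();
translate([2036, 0, 0]) table();
translate([0, 0, 718]) beam(2872);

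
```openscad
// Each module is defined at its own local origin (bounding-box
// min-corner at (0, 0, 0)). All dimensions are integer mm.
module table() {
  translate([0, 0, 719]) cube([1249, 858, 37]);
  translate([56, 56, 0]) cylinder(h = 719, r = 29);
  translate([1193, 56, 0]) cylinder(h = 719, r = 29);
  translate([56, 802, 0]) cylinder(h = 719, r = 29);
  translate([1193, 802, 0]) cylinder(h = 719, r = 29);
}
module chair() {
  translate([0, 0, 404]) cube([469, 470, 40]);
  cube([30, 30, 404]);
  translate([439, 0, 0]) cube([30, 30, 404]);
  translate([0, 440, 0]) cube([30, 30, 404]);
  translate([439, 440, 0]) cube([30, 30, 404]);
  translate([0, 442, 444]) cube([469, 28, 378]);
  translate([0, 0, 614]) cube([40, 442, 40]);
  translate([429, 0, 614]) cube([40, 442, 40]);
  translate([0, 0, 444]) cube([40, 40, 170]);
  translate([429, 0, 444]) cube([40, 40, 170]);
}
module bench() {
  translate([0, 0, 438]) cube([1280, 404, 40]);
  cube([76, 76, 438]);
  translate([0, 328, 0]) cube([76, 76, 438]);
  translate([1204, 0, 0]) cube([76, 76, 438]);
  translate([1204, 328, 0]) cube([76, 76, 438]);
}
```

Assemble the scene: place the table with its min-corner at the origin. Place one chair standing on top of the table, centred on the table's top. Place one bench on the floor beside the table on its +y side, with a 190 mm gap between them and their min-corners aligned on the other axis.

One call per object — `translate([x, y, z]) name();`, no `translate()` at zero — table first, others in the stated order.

table();
translate([390, 194, 756]) chair();
translate([0, 1048, 0]) bench();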